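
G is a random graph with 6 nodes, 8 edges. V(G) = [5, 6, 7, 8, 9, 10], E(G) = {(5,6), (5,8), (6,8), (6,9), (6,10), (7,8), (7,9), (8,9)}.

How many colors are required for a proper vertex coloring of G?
χ(G) = 3

Clique number ω(G) = 3 (lower bound: χ ≥ ω).
The clique on [6, 8, 9] has size 3, forcing χ ≥ 3, and the coloring below uses 3 colors, so χ(G) = 3.
A valid 3-coloring: color 1: [6, 7]; color 2: [8, 10]; color 3: [5, 9].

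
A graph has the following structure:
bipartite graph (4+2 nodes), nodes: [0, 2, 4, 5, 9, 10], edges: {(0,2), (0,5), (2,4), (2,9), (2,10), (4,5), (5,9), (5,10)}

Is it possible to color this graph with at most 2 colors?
A valid 2-coloring: color 1: [2, 5]; color 2: [0, 4, 9, 10].
(χ(G) = 2 ≤ 2.)

Yes, G is 2-colorable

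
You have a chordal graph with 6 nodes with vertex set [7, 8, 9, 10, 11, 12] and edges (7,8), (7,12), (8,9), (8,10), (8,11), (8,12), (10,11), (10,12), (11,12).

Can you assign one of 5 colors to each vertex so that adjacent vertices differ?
A valid 5-coloring: color 1: [8]; color 2: [9, 12]; color 3: [7, 10]; color 4: [11].
(χ(G) = 4 ≤ 5.)

Yes, G is 5-colorable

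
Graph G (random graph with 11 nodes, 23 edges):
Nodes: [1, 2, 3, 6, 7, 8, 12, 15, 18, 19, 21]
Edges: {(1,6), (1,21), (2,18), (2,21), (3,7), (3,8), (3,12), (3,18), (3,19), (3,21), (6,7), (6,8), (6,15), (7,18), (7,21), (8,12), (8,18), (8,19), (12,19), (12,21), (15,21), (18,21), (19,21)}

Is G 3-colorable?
The clique on vertices [3, 8, 12, 19] has size 4 > 3, so it alone needs 4 colors.

No, G is not 3-colorable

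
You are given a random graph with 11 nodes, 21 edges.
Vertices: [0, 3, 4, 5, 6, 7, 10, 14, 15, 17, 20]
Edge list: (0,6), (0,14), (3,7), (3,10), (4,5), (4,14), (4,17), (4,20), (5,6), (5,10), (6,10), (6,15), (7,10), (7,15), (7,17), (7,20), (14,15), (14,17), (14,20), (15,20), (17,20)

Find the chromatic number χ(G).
χ(G) = 4

Clique number ω(G) = 4 (lower bound: χ ≥ ω).
The clique on [4, 14, 17, 20] has size 4, forcing χ ≥ 4, and the coloring below uses 4 colors, so χ(G) = 4.
A valid 4-coloring: color 1: [6, 7, 14]; color 2: [0, 3, 5, 20]; color 3: [4, 10, 15]; color 4: [17].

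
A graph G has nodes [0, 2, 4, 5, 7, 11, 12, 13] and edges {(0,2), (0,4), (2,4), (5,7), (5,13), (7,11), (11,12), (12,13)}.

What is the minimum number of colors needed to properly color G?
χ(G) = 3

Clique number ω(G) = 3 (lower bound: χ ≥ ω).
The clique on [0, 2, 4] has size 3, forcing χ ≥ 3, and the coloring below uses 3 colors, so χ(G) = 3.
A valid 3-coloring: color 1: [4, 5, 12]; color 2: [0, 11, 13]; color 3: [2, 7].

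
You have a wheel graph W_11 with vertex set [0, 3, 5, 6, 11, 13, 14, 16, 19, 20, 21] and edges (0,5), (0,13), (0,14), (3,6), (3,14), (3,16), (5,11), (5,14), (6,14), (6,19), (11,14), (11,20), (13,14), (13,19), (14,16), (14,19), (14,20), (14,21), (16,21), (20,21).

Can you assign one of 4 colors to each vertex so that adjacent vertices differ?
A valid 4-coloring: color 1: [14]; color 2: [5, 6, 13, 16, 20]; color 3: [0, 3, 11, 19, 21].
(χ(G) = 3 ≤ 4.)

Yes, G is 4-colorable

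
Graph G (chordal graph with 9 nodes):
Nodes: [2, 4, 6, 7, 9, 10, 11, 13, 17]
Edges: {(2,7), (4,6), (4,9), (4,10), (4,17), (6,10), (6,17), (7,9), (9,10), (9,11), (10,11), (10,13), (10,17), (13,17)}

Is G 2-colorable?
No, G is not 2-colorable

The clique on vertices [4, 6, 10, 17] has size 4 > 2, so it alone needs 4 colors.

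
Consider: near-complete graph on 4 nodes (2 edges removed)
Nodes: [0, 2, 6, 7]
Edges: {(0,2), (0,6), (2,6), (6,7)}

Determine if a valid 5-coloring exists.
Yes, G is 5-colorable

A valid 5-coloring: color 1: [6]; color 2: [2, 7]; color 3: [0].
(χ(G) = 3 ≤ 5.)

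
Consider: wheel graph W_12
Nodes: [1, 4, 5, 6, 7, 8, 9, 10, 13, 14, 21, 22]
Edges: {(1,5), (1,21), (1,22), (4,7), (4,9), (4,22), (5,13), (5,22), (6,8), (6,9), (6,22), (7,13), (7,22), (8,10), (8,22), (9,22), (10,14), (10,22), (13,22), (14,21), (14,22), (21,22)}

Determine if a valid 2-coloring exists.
The clique on vertices [1, 21, 22] has size 3 > 2, so it alone needs 3 colors.

No, G is not 2-colorable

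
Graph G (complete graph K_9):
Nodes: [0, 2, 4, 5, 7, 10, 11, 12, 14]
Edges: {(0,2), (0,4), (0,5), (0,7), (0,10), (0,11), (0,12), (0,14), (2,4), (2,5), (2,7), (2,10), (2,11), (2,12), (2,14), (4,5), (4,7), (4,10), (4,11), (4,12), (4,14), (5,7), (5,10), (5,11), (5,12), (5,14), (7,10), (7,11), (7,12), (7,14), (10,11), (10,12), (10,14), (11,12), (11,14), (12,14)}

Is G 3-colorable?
The clique on vertices [0, 2, 4, 5, 7, 10, 11, 12, 14] has size 9 > 3, so it alone needs 9 colors.

No, G is not 3-colorable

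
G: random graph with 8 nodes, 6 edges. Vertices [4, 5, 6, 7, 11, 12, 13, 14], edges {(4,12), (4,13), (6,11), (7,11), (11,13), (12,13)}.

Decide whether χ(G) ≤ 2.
The clique on vertices [4, 12, 13] has size 3 > 2, so it alone needs 3 colors.

No, G is not 2-colorable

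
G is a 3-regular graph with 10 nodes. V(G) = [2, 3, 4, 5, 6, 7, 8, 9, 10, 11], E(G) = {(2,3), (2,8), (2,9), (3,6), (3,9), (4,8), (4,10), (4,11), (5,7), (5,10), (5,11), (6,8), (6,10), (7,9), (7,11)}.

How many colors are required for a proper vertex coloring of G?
χ(G) = 3

Clique number ω(G) = 3 (lower bound: χ ≥ ω).
The clique on [2, 3, 9] has size 3, forcing χ ≥ 3, and the coloring below uses 3 colors, so χ(G) = 3.
A valid 3-coloring: color 1: [3, 7, 8, 10]; color 2: [4, 5, 6, 9]; color 3: [2, 11].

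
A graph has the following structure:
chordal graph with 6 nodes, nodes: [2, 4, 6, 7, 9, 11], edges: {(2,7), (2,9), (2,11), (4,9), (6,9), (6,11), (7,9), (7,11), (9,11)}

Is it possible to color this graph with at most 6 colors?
Yes, G is 6-colorable

A valid 6-coloring: color 1: [9]; color 2: [4, 11]; color 3: [6, 7]; color 4: [2].
(χ(G) = 4 ≤ 6.)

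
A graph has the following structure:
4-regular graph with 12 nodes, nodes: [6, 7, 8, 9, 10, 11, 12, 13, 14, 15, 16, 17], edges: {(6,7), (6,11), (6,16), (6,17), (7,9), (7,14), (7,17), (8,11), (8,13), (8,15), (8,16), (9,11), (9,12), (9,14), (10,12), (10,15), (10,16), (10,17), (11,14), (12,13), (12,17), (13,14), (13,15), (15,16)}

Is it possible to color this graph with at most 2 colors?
No, G is not 2-colorable

The clique on vertices [6, 7, 17] has size 3 > 2, so it alone needs 3 colors.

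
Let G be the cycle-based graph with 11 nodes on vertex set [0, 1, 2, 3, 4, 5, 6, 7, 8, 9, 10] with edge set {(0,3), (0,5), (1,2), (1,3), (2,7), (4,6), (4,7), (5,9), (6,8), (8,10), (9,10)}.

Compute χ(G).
χ(G) = 3

Clique number ω(G) = 2 (lower bound: χ ≥ ω).
Odd cycle [10, 9, 5, 0, 3, 1, 2, 7, 4, 6, 8] needs 3 colors (χ ≥ 3).
The coloring below uses 3 colors, so χ(G) = 3.
A valid 3-coloring: color 1: [2, 3, 5, 6, 10]; color 2: [0, 1, 7, 8, 9]; color 3: [4].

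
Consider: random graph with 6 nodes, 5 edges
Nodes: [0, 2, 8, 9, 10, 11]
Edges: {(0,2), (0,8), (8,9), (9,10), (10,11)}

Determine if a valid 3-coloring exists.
A valid 3-coloring: color 1: [2, 8, 10]; color 2: [0, 9, 11].
(χ(G) = 2 ≤ 3.)

Yes, G is 3-colorable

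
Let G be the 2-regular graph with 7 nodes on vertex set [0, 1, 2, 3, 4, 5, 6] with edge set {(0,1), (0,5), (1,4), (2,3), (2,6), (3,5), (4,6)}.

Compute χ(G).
Clique number ω(G) = 2 (lower bound: χ ≥ ω).
Odd cycle [6, 2, 3, 5, 0, 1, 4] needs 3 colors (χ ≥ 3).
The coloring below uses 3 colors, so χ(G) = 3.
A valid 3-coloring: color 1: [1, 3, 6]; color 2: [2, 4, 5]; color 3: [0].

χ(G) = 3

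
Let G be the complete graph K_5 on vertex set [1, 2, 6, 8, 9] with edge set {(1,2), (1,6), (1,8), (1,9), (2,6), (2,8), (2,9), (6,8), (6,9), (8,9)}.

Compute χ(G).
Clique number ω(G) = 5 (lower bound: χ ≥ ω).
The clique on [1, 2, 6, 8, 9] has size 5, forcing χ ≥ 5, and the coloring below uses 5 colors, so χ(G) = 5.
A valid 5-coloring: color 1: [9]; color 2: [6]; color 3: [2]; color 4: [1]; color 5: [8].

χ(G) = 5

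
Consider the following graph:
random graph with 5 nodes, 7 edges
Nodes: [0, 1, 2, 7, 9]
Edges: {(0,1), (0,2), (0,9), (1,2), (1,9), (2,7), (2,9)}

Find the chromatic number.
χ(G) = 4

Clique number ω(G) = 4 (lower bound: χ ≥ ω).
The clique on [0, 1, 2, 9] has size 4, forcing χ ≥ 4, and the coloring below uses 4 colors, so χ(G) = 4.
A valid 4-coloring: color 1: [2]; color 2: [7, 9]; color 3: [0]; color 4: [1].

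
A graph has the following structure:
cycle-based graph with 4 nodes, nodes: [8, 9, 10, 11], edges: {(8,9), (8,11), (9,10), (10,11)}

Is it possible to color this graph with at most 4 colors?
A valid 4-coloring: color 1: [9, 11]; color 2: [8, 10].
(χ(G) = 2 ≤ 4.)

Yes, G is 4-colorable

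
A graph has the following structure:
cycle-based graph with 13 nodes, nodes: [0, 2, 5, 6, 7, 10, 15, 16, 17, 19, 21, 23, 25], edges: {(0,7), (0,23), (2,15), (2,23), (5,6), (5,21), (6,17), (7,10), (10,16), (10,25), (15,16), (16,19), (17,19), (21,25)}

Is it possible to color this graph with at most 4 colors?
A valid 4-coloring: color 1: [0, 2, 6, 10, 19, 21]; color 2: [5, 7, 16, 17, 23, 25]; color 3: [15].
(χ(G) = 3 ≤ 4.)

Yes, G is 4-colorable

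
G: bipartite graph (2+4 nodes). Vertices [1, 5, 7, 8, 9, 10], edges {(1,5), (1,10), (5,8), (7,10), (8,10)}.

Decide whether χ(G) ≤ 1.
No, G is not 1-colorable

Edge (8,10) forces its endpoints to differ, so 1 color is not enough.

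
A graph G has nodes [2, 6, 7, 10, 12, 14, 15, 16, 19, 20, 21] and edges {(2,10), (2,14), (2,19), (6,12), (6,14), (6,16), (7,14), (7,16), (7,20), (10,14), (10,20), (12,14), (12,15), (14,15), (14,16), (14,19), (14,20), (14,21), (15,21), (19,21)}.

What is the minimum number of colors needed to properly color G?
Clique number ω(G) = 3 (lower bound: χ ≥ ω).
The clique on [2, 10, 14] has size 3, forcing χ ≥ 3, and the coloring below uses 3 colors, so χ(G) = 3.
A valid 3-coloring: color 1: [14]; color 2: [6, 7, 10, 15, 19]; color 3: [2, 12, 16, 20, 21].

χ(G) = 3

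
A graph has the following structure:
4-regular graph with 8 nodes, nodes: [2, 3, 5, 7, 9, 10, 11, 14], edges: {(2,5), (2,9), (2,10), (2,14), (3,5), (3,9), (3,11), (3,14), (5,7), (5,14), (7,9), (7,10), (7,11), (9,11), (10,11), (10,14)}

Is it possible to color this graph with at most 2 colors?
No, G is not 2-colorable

The clique on vertices [3, 9, 11] has size 3 > 2, so it alone needs 3 colors.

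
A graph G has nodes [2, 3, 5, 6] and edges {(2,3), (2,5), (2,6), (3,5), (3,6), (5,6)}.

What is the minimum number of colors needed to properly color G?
χ(G) = 4

Clique number ω(G) = 4 (lower bound: χ ≥ ω).
The clique on [2, 3, 5, 6] has size 4, forcing χ ≥ 4, and the coloring below uses 4 colors, so χ(G) = 4.
A valid 4-coloring: color 1: [3]; color 2: [2]; color 3: [6]; color 4: [5].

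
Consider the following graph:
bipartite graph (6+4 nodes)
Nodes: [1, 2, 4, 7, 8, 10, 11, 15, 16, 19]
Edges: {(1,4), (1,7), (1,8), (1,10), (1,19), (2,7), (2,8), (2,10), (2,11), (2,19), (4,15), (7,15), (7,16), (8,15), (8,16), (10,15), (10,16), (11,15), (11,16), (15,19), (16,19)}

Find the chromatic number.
χ(G) = 2

Clique number ω(G) = 2 (lower bound: χ ≥ ω).
The graph is bipartite (no odd cycle), so 2 colors suffice: χ(G) = 2.
A valid 2-coloring: color 1: [1, 2, 15, 16]; color 2: [4, 7, 8, 10, 11, 19].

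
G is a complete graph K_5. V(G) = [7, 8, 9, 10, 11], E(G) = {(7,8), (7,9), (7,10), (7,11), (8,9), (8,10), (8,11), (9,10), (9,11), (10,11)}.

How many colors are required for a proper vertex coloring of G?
χ(G) = 5

Clique number ω(G) = 5 (lower bound: χ ≥ ω).
The clique on [7, 8, 9, 10, 11] has size 5, forcing χ ≥ 5, and the coloring below uses 5 colors, so χ(G) = 5.
A valid 5-coloring: color 1: [8]; color 2: [7]; color 3: [10]; color 4: [11]; color 5: [9].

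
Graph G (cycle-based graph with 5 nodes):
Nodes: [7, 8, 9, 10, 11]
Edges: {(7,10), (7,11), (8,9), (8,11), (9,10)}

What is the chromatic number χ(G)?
χ(G) = 3

Clique number ω(G) = 2 (lower bound: χ ≥ ω).
Odd cycle [11, 8, 9, 10, 7] needs 3 colors (χ ≥ 3).
The coloring below uses 3 colors, so χ(G) = 3.
A valid 3-coloring: color 1: [10, 11]; color 2: [7, 8]; color 3: [9].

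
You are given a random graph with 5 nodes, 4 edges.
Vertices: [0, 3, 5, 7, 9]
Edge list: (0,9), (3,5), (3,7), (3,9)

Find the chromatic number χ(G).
χ(G) = 2

Clique number ω(G) = 2 (lower bound: χ ≥ ω).
The graph is bipartite (no odd cycle), so 2 colors suffice: χ(G) = 2.
A valid 2-coloring: color 1: [0, 3]; color 2: [5, 7, 9].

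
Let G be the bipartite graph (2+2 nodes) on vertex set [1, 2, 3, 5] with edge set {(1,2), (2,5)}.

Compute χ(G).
Clique number ω(G) = 2 (lower bound: χ ≥ ω).
The graph is bipartite (no odd cycle), so 2 colors suffice: χ(G) = 2.
A valid 2-coloring: color 1: [2, 3]; color 2: [1, 5].

χ(G) = 2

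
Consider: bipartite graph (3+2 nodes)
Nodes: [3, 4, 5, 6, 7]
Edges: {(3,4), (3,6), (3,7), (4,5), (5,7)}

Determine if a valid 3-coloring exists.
A valid 3-coloring: color 1: [3, 5]; color 2: [4, 6, 7].
(χ(G) = 2 ≤ 3.)

Yes, G is 3-colorable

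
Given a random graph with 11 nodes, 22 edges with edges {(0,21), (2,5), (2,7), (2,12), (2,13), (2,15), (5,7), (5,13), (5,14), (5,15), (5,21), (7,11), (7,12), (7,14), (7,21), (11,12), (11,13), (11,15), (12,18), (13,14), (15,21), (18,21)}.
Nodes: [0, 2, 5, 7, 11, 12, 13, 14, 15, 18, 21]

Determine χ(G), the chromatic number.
Clique number ω(G) = 3 (lower bound: χ ≥ ω).
The clique on [2, 5, 7] has size 3, forcing χ ≥ 3, and the coloring below uses 3 colors, so χ(G) = 3.
A valid 3-coloring: color 1: [0, 5, 12]; color 2: [7, 13, 15, 18]; color 3: [2, 11, 14, 21].

χ(G) = 3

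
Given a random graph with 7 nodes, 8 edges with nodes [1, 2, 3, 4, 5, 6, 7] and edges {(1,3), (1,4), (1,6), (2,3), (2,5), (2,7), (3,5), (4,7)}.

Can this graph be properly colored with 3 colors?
Yes, G is 3-colorable

A valid 3-coloring: color 1: [1, 2]; color 2: [3, 4, 6]; color 3: [5, 7].
(χ(G) = 3 ≤ 3.)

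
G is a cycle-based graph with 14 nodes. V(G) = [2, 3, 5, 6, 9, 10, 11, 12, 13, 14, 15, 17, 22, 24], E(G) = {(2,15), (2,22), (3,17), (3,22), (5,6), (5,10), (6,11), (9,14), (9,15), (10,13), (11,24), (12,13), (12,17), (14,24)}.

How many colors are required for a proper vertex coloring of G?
Clique number ω(G) = 2 (lower bound: χ ≥ ω).
The graph is bipartite (no odd cycle), so 2 colors suffice: χ(G) = 2.
A valid 2-coloring: color 1: [5, 11, 13, 14, 15, 17, 22]; color 2: [2, 3, 6, 9, 10, 12, 24].

χ(G) = 2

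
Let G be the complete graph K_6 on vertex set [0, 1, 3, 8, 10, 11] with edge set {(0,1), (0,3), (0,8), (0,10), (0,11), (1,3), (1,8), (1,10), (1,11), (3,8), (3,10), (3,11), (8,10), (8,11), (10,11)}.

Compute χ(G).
Clique number ω(G) = 6 (lower bound: χ ≥ ω).
The clique on [0, 1, 3, 8, 10, 11] has size 6, forcing χ ≥ 6, and the coloring below uses 6 colors, so χ(G) = 6.
A valid 6-coloring: color 1: [3]; color 2: [11]; color 3: [8]; color 4: [10]; color 5: [1]; color 6: [0].

χ(G) = 6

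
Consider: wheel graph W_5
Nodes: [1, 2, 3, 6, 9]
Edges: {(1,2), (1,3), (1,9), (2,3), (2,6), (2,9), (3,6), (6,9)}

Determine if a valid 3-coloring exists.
Yes, G is 3-colorable

A valid 3-coloring: color 1: [2]; color 2: [1, 6]; color 3: [3, 9].
(χ(G) = 3 ≤ 3.)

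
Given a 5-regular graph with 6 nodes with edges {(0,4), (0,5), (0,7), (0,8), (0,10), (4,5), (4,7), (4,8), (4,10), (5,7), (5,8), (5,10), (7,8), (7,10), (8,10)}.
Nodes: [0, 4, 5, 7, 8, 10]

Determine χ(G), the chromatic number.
Clique number ω(G) = 6 (lower bound: χ ≥ ω).
The clique on [0, 4, 5, 7, 8, 10] has size 6, forcing χ ≥ 6, and the coloring below uses 6 colors, so χ(G) = 6.
A valid 6-coloring: color 1: [7]; color 2: [0]; color 3: [10]; color 4: [5]; color 5: [4]; color 6: [8].

χ(G) = 6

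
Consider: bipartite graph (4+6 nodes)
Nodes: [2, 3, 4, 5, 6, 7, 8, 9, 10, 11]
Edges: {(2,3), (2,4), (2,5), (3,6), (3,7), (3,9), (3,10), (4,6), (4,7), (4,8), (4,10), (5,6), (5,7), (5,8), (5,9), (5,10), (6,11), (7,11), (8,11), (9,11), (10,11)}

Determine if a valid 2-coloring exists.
Yes, G is 2-colorable

A valid 2-coloring: color 1: [3, 4, 5, 11]; color 2: [2, 6, 7, 8, 9, 10].
(χ(G) = 2 ≤ 2.)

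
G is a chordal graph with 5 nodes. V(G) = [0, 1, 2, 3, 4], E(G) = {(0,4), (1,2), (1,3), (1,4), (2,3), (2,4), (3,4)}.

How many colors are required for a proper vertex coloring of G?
Clique number ω(G) = 4 (lower bound: χ ≥ ω).
The clique on [1, 2, 3, 4] has size 4, forcing χ ≥ 4, and the coloring below uses 4 colors, so χ(G) = 4.
A valid 4-coloring: color 1: [4]; color 2: [0, 2]; color 3: [3]; color 4: [1].

χ(G) = 4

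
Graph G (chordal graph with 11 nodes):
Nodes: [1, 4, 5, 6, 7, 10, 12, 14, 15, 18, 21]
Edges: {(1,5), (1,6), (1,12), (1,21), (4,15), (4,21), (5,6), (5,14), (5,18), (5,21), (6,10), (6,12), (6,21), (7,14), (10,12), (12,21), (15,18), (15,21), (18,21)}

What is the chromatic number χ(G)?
χ(G) = 4

Clique number ω(G) = 4 (lower bound: χ ≥ ω).
The clique on [1, 6, 12, 21] has size 4, forcing χ ≥ 4, and the coloring below uses 4 colors, so χ(G) = 4.
A valid 4-coloring: color 1: [10, 14, 21]; color 2: [4, 6, 7, 18]; color 3: [5, 12, 15]; color 4: [1].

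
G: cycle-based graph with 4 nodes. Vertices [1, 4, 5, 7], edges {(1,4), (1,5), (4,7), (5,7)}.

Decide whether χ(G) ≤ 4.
Yes, G is 4-colorable

A valid 4-coloring: color 1: [1, 7]; color 2: [4, 5].
(χ(G) = 2 ≤ 4.)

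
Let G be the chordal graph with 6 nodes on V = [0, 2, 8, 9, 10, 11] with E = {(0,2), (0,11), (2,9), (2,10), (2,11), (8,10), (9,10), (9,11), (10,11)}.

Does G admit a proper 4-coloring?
A valid 4-coloring: color 1: [8, 11]; color 2: [2]; color 3: [0, 10]; color 4: [9].
(χ(G) = 4 ≤ 4.)

Yes, G is 4-colorable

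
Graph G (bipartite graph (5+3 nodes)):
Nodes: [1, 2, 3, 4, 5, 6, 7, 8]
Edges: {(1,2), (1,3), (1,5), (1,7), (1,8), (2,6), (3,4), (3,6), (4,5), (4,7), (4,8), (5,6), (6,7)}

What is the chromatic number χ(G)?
Clique number ω(G) = 2 (lower bound: χ ≥ ω).
The graph is bipartite (no odd cycle), so 2 colors suffice: χ(G) = 2.
A valid 2-coloring: color 1: [1, 4, 6]; color 2: [2, 3, 5, 7, 8].

χ(G) = 2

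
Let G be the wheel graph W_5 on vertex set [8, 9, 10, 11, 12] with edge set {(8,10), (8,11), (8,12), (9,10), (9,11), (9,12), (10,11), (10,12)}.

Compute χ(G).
χ(G) = 3

Clique number ω(G) = 3 (lower bound: χ ≥ ω).
The clique on [8, 10, 11] has size 3, forcing χ ≥ 3, and the coloring below uses 3 colors, so χ(G) = 3.
A valid 3-coloring: color 1: [10]; color 2: [11, 12]; color 3: [8, 9].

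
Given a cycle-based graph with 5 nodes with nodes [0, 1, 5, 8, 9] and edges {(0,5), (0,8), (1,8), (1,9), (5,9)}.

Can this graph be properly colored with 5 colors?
Yes, G is 5-colorable

A valid 5-coloring: color 1: [0, 9]; color 2: [5, 8]; color 3: [1].
(χ(G) = 3 ≤ 5.)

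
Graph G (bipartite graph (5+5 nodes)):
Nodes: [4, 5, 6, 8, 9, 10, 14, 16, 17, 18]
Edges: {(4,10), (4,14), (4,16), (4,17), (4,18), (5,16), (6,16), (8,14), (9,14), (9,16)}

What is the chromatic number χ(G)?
χ(G) = 2

Clique number ω(G) = 2 (lower bound: χ ≥ ω).
The graph is bipartite (no odd cycle), so 2 colors suffice: χ(G) = 2.
A valid 2-coloring: color 1: [4, 5, 6, 8, 9]; color 2: [10, 14, 16, 17, 18].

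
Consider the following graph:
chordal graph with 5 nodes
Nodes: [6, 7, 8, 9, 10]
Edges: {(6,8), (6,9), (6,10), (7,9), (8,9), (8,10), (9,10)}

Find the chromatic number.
Clique number ω(G) = 4 (lower bound: χ ≥ ω).
The clique on [6, 8, 9, 10] has size 4, forcing χ ≥ 4, and the coloring below uses 4 colors, so χ(G) = 4.
A valid 4-coloring: color 1: [9]; color 2: [7, 8]; color 3: [6]; color 4: [10].

χ(G) = 4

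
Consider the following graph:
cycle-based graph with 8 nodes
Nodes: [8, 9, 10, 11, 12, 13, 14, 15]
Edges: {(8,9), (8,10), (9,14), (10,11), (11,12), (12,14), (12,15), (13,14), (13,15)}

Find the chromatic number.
Clique number ω(G) = 2 (lower bound: χ ≥ ω).
The graph is bipartite (no odd cycle), so 2 colors suffice: χ(G) = 2.
A valid 2-coloring: color 1: [8, 11, 14, 15]; color 2: [9, 10, 12, 13].

χ(G) = 2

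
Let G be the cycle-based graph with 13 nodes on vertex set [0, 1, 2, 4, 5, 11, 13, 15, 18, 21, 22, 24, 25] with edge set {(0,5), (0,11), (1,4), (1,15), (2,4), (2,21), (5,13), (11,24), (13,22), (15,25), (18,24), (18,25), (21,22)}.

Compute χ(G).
Clique number ω(G) = 2 (lower bound: χ ≥ ω).
Odd cycle [25, 15, 1, 4, 2, 21, 22, 13, 5, 0, 11, 24, 18] needs 3 colors (χ ≥ 3).
The coloring below uses 3 colors, so χ(G) = 3.
A valid 3-coloring: color 1: [1, 2, 5, 22, 24, 25]; color 2: [0, 4, 13, 15, 18, 21]; color 3: [11].

χ(G) = 3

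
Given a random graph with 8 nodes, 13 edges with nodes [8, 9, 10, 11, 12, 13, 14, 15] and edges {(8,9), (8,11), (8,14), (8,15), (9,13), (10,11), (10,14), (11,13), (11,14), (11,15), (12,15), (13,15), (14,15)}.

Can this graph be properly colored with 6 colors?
Yes, G is 6-colorable

A valid 6-coloring: color 1: [9, 11, 12]; color 2: [10, 15]; color 3: [13, 14]; color 4: [8].
(χ(G) = 4 ≤ 6.)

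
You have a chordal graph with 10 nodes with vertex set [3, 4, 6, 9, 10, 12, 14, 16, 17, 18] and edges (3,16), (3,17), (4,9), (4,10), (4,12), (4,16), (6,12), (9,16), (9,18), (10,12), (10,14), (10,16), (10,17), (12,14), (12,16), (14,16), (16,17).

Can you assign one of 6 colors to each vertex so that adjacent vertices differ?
A valid 6-coloring: color 1: [6, 16, 18]; color 2: [9, 12, 17]; color 3: [3, 10]; color 4: [4, 14].
(χ(G) = 4 ≤ 6.)

Yes, G is 6-colorable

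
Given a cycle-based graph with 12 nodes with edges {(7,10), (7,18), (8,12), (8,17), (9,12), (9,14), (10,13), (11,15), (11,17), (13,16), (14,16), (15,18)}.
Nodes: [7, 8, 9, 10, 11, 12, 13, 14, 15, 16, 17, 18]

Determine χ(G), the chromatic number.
χ(G) = 2

Clique number ω(G) = 2 (lower bound: χ ≥ ω).
The graph is bipartite (no odd cycle), so 2 colors suffice: χ(G) = 2.
A valid 2-coloring: color 1: [8, 9, 10, 11, 16, 18]; color 2: [7, 12, 13, 14, 15, 17].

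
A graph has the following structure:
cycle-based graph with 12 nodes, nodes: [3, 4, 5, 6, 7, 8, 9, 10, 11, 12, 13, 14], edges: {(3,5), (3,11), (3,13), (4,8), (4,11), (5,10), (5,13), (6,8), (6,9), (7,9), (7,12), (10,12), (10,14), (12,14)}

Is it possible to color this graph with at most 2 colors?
No, G is not 2-colorable

The clique on vertices [3, 5, 13] has size 3 > 2, so it alone needs 3 colors.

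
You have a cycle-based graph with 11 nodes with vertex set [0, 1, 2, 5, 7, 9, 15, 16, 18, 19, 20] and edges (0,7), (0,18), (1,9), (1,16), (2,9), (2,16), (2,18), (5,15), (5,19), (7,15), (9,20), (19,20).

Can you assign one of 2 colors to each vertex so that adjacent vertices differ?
No, G is not 2-colorable

Odd cycle [15, 7, 0, 18, 2, 9, 20, 19, 5] needs 3 colors (χ ≥ 3).
Hence χ(G) ≥ 3 > 2, so no proper 2-coloring exists.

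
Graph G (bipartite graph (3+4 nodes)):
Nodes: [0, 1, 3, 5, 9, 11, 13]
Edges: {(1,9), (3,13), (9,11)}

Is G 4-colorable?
Yes, G is 4-colorable

A valid 4-coloring: color 1: [0, 3, 5, 9]; color 2: [1, 11, 13].
(χ(G) = 2 ≤ 4.)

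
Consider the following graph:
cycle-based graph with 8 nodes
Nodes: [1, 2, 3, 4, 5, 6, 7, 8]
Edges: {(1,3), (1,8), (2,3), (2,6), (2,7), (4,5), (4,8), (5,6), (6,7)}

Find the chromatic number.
χ(G) = 3

Clique number ω(G) = 3 (lower bound: χ ≥ ω).
The clique on [2, 6, 7] has size 3, forcing χ ≥ 3, and the coloring below uses 3 colors, so χ(G) = 3.
A valid 3-coloring: color 1: [1, 2, 4]; color 2: [3, 6, 8]; color 3: [5, 7].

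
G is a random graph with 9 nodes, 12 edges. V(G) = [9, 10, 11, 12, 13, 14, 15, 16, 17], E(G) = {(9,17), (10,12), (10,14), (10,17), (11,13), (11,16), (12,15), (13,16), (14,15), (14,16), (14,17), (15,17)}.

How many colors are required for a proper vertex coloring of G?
χ(G) = 3

Clique number ω(G) = 3 (lower bound: χ ≥ ω).
The clique on [11, 13, 16] has size 3, forcing χ ≥ 3, and the coloring below uses 3 colors, so χ(G) = 3.
A valid 3-coloring: color 1: [12, 16, 17]; color 2: [9, 13, 14]; color 3: [10, 11, 15].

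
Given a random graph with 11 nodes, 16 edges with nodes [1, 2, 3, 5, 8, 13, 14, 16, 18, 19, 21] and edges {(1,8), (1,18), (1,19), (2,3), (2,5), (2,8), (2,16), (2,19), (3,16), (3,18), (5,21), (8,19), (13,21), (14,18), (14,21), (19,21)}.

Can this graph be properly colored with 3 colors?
Yes, G is 3-colorable

A valid 3-coloring: color 1: [1, 2, 21]; color 2: [3, 5, 13, 14, 19]; color 3: [8, 16, 18].
(χ(G) = 3 ≤ 3.)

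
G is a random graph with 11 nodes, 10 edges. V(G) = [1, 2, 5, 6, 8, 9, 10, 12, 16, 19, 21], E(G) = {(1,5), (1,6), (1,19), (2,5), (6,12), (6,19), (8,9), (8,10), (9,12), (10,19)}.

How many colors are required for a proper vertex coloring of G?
χ(G) = 3

Clique number ω(G) = 3 (lower bound: χ ≥ ω).
The clique on [1, 6, 19] has size 3, forcing χ ≥ 3, and the coloring below uses 3 colors, so χ(G) = 3.
A valid 3-coloring: color 1: [5, 6, 9, 10, 16, 21]; color 2: [2, 8, 12, 19]; color 3: [1].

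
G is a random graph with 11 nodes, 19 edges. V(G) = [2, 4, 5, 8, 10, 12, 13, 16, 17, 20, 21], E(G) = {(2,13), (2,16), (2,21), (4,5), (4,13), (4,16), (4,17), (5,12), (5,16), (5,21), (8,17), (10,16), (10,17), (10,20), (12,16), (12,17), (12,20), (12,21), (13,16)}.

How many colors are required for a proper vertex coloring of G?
χ(G) = 3

Clique number ω(G) = 3 (lower bound: χ ≥ ω).
The clique on [2, 13, 16] has size 3, forcing χ ≥ 3, and the coloring below uses 3 colors, so χ(G) = 3.
A valid 3-coloring: color 1: [16, 17, 20, 21]; color 2: [2, 4, 8, 10, 12]; color 3: [5, 13].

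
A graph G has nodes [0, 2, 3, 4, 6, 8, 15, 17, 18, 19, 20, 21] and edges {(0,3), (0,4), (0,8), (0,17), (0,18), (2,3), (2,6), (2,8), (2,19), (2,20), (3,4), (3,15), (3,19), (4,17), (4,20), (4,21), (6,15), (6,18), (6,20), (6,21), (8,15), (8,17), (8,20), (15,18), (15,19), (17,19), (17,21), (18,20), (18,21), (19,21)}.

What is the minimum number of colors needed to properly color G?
χ(G) = 4

Clique number ω(G) = 3 (lower bound: χ ≥ ω).
Suppose a proper 3-coloring c exists. The clique [0, 3, 4] takes 3 distinct colors; by symmetry let c(0) = 1, c(3) = 2, c(4) = 3.
- Vertex 17: neighbors [0, 4] already have colors [1, 3] ⇒ c(17) = 2.
- Vertex 8: neighbors [0, 17] already have colors [1, 2] ⇒ c(8) = 3.
- Vertex 2: neighbors [3, 8] already have colors [2, 3] ⇒ c(2) = 1.
- Vertex 15: neighbors [3, 8] already have colors [2, 3] ⇒ c(15) = 1.
- Vertex 21: neighbors [17, 4] already have colors [2, 3] ⇒ c(21) = 1.
- Vertex 20: neighbors [2, 4] already have colors [1, 3] ⇒ c(20) = 2.
- Vertex 6: neighbors [2, 20] already have colors [1, 2] ⇒ c(6) = 3.
- Vertex 18: neighbors [0, 20, 6] already have colors [1, 2, 3] — all 3 colors blocked. Contradiction.
The forced assignments end in a contradiction, so G has no proper 3-coloring (χ ≥ 4).
The coloring below uses 4 colors, so χ(G) = 4.
A valid 4-coloring: color 1: [3, 17, 20]; color 2: [0, 2, 15, 21]; color 3: [4, 8, 18, 19]; color 4: [6].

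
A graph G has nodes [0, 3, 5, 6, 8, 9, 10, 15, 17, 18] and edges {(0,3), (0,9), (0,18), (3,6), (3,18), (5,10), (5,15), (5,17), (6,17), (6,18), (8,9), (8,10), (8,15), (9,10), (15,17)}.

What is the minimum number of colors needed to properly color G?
χ(G) = 3

Clique number ω(G) = 3 (lower bound: χ ≥ ω).
The clique on [0, 3, 18] has size 3, forcing χ ≥ 3, and the coloring below uses 3 colors, so χ(G) = 3.
A valid 3-coloring: color 1: [3, 8, 17]; color 2: [5, 9, 18]; color 3: [0, 6, 10, 15].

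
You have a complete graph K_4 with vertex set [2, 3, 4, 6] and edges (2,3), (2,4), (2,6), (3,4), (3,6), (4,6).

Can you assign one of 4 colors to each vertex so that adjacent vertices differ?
A valid 4-coloring: color 1: [6]; color 2: [2]; color 3: [3]; color 4: [4].
(χ(G) = 4 ≤ 4.)

Yes, G is 4-colorable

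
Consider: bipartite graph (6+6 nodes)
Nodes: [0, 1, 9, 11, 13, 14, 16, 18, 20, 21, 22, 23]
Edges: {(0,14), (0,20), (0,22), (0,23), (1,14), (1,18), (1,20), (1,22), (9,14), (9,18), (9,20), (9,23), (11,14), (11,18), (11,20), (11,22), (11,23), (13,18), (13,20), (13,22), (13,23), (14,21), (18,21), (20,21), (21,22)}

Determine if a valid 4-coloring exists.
Yes, G is 4-colorable

A valid 4-coloring: color 1: [14, 16, 18, 20, 22, 23]; color 2: [0, 1, 9, 11, 13, 21].
(χ(G) = 2 ≤ 4.)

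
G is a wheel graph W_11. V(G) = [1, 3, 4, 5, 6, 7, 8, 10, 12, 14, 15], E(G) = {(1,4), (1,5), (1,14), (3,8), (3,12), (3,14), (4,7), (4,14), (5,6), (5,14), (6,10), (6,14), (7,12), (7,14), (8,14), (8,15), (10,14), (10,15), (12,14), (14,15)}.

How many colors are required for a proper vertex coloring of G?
χ(G) = 3

Clique number ω(G) = 3 (lower bound: χ ≥ ω).
The clique on [1, 4, 14] has size 3, forcing χ ≥ 3, and the coloring below uses 3 colors, so χ(G) = 3.
A valid 3-coloring: color 1: [14]; color 2: [1, 3, 6, 7, 15]; color 3: [4, 5, 8, 10, 12].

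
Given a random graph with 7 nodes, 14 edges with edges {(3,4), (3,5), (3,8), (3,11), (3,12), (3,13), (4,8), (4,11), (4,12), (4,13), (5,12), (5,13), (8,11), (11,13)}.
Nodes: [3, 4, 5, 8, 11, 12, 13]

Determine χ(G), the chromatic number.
Clique number ω(G) = 4 (lower bound: χ ≥ ω).
The clique on [3, 4, 8, 11] has size 4, forcing χ ≥ 4, and the coloring below uses 4 colors, so χ(G) = 4.
A valid 4-coloring: color 1: [3]; color 2: [4, 5]; color 3: [8, 12, 13]; color 4: [11].

χ(G) = 4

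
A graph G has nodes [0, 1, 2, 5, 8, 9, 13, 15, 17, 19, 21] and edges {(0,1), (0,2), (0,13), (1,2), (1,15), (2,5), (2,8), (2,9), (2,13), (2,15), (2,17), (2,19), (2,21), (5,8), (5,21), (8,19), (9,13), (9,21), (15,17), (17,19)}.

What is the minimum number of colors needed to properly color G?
Clique number ω(G) = 3 (lower bound: χ ≥ ω).
The clique on [0, 1, 2] has size 3, forcing χ ≥ 3, and the coloring below uses 3 colors, so χ(G) = 3.
A valid 3-coloring: color 1: [2]; color 2: [1, 8, 13, 17, 21]; color 3: [0, 5, 9, 15, 19].

χ(G) = 3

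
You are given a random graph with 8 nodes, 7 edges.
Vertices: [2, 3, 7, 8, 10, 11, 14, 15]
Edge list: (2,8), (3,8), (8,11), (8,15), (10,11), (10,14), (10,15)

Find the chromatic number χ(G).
χ(G) = 2

Clique number ω(G) = 2 (lower bound: χ ≥ ω).
The graph is bipartite (no odd cycle), so 2 colors suffice: χ(G) = 2.
A valid 2-coloring: color 1: [7, 8, 10]; color 2: [2, 3, 11, 14, 15].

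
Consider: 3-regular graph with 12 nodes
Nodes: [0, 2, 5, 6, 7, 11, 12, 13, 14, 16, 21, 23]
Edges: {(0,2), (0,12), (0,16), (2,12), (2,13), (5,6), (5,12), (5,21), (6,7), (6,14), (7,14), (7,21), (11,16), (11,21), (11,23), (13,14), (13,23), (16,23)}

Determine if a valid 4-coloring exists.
A valid 4-coloring: color 1: [0, 5, 7, 11, 13]; color 2: [2, 6, 21, 23]; color 3: [12, 14, 16].
(χ(G) = 3 ≤ 4.)

Yes, G is 4-colorable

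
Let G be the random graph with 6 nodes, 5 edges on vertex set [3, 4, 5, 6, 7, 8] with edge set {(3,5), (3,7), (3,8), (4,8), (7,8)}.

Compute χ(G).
χ(G) = 3

Clique number ω(G) = 3 (lower bound: χ ≥ ω).
The clique on [3, 7, 8] has size 3, forcing χ ≥ 3, and the coloring below uses 3 colors, so χ(G) = 3.
A valid 3-coloring: color 1: [3, 4, 6]; color 2: [5, 8]; color 3: [7].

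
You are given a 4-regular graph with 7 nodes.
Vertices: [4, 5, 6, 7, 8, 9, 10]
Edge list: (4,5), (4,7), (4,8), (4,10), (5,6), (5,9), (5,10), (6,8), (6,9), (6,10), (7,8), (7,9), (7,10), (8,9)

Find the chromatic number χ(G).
Clique number ω(G) = 3 (lower bound: χ ≥ ω).
Suppose a proper 3-coloring c exists. The clique [4, 5, 10] takes 3 distinct colors; by symmetry let c(4) = 1, c(5) = 2, c(10) = 3.
- Vertex 6: neighbors [5, 10] already have colors [2, 3] ⇒ c(6) = 1.
- Vertex 7: neighbors [4, 10] already have colors [1, 3] ⇒ c(7) = 2.
- Vertex 8: neighbors [4, 7] already have colors [1, 2] ⇒ c(8) = 3.
- Vertex 9: neighbors [6, 5, 8] already have colors [1, 2, 3] — all 3 colors blocked. Contradiction.
The forced assignments end in a contradiction, so G has no proper 3-coloring (χ ≥ 4).
The coloring below uses 4 colors, so χ(G) = 4.
A valid 4-coloring: color 1: [5, 8]; color 2: [6, 7]; color 3: [9, 10]; color 4: [4].

χ(G) = 4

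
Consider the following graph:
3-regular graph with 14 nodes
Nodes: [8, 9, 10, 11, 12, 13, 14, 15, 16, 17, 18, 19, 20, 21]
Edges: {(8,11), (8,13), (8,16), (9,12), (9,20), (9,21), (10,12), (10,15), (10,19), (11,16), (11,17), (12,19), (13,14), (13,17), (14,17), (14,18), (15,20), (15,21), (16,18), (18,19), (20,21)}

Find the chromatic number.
Clique number ω(G) = 3 (lower bound: χ ≥ ω).
The clique on [8, 11, 16] has size 3, forcing χ ≥ 3, and the coloring below uses 3 colors, so χ(G) = 3.
A valid 3-coloring: color 1: [11, 12, 13, 18, 21]; color 2: [8, 9, 14, 15, 19]; color 3: [10, 16, 17, 20].

χ(G) = 3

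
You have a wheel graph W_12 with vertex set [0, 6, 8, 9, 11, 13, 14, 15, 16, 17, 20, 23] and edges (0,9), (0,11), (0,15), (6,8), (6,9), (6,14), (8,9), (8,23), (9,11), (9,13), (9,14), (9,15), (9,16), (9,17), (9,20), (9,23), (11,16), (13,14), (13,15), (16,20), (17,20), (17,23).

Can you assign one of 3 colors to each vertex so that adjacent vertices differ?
No, G is not 3-colorable

Odd cycle [6, 14, 13, 15, 0, 11, 16, 20, 17, 23, 8] needs 3 colors (χ ≥ 3).
Vertex 9 is adjacent to every vertex of [0, 6, 8, 11, 13, 14, 15, 16, 17, 20, 23], which already need 3 colors among themselves, so 9 needs a new color (χ ≥ 4).
Hence χ(G) ≥ 4 > 3, so no proper 3-coloring exists.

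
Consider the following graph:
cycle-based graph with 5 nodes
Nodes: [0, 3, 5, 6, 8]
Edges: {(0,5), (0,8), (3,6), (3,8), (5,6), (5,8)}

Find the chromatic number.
χ(G) = 3

Clique number ω(G) = 3 (lower bound: χ ≥ ω).
The clique on [0, 5, 8] has size 3, forcing χ ≥ 3, and the coloring below uses 3 colors, so χ(G) = 3.
A valid 3-coloring: color 1: [3, 5]; color 2: [6, 8]; color 3: [0].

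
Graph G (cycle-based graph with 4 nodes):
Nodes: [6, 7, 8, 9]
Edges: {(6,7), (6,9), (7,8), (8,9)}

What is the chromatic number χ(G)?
χ(G) = 2

Clique number ω(G) = 2 (lower bound: χ ≥ ω).
The graph is bipartite (no odd cycle), so 2 colors suffice: χ(G) = 2.
A valid 2-coloring: color 1: [7, 9]; color 2: [6, 8].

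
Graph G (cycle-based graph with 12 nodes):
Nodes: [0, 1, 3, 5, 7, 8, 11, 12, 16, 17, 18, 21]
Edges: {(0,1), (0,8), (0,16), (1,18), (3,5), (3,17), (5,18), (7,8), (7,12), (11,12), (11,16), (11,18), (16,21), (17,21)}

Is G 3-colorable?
Yes, G is 3-colorable

A valid 3-coloring: color 1: [3, 8, 12, 16, 18]; color 2: [0, 5, 7, 11, 17]; color 3: [1, 21].
(χ(G) = 3 ≤ 3.)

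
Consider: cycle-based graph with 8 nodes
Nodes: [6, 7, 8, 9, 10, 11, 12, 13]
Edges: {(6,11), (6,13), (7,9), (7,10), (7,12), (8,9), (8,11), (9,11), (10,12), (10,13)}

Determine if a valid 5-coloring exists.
Yes, G is 5-colorable

A valid 5-coloring: color 1: [7, 11, 13]; color 2: [6, 9, 10]; color 3: [8, 12].
(χ(G) = 3 ≤ 5.)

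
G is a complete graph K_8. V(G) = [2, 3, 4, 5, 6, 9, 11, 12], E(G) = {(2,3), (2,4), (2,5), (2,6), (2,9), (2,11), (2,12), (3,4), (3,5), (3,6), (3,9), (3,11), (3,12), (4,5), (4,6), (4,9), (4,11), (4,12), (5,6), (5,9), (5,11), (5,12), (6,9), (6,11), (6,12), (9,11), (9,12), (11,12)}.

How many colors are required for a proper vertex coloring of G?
Clique number ω(G) = 8 (lower bound: χ ≥ ω).
The clique on [2, 3, 4, 5, 6, 9, 11, 12] has size 8, forcing χ ≥ 8, and the coloring below uses 8 colors, so χ(G) = 8.
A valid 8-coloring: color 1: [6]; color 2: [9]; color 3: [4]; color 4: [12]; color 5: [2]; color 6: [5]; color 7: [3]; color 8: [11].

χ(G) = 8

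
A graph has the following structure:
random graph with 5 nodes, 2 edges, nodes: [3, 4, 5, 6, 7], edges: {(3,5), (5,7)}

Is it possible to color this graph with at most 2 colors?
A valid 2-coloring: color 1: [4, 5, 6]; color 2: [3, 7].
(χ(G) = 2 ≤ 2.)

Yes, G is 2-colorable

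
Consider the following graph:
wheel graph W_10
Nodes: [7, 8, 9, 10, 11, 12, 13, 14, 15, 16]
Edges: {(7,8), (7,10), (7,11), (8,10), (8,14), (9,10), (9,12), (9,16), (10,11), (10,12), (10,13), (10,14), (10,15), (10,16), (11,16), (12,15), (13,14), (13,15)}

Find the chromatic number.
Clique number ω(G) = 3 (lower bound: χ ≥ ω).
Odd cycle [15, 12, 9, 16, 11, 7, 8, 14, 13] needs 3 colors (χ ≥ 3).
Vertex 10 is adjacent to every vertex of [7, 8, 9, 11, 12, 13, 14, 15, 16], which already need 3 colors among themselves, so 10 needs a new color (χ ≥ 4).
The coloring below uses 4 colors, so χ(G) = 4.
A valid 4-coloring: color 1: [10]; color 2: [9, 11, 14, 15]; color 3: [7, 12, 13, 16]; color 4: [8].

χ(G) = 4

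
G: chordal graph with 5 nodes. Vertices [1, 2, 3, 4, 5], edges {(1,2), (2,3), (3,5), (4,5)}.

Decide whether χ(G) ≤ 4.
Yes, G is 4-colorable

A valid 4-coloring: color 1: [1, 3, 4]; color 2: [2, 5].
(χ(G) = 2 ≤ 4.)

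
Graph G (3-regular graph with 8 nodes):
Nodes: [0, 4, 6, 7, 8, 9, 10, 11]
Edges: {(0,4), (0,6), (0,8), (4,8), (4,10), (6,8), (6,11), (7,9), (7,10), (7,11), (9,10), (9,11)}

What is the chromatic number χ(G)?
χ(G) = 3

Clique number ω(G) = 3 (lower bound: χ ≥ ω).
The clique on [0, 4, 8] has size 3, forcing χ ≥ 3, and the coloring below uses 3 colors, so χ(G) = 3.
A valid 3-coloring: color 1: [4, 6, 9]; color 2: [0, 10, 11]; color 3: [7, 8].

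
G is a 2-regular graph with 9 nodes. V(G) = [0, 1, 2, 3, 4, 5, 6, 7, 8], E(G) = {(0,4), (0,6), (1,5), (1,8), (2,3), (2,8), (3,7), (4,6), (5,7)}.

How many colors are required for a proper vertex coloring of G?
χ(G) = 3

Clique number ω(G) = 3 (lower bound: χ ≥ ω).
The clique on [0, 4, 6] has size 3, forcing χ ≥ 3, and the coloring below uses 3 colors, so χ(G) = 3.
A valid 3-coloring: color 1: [0, 1, 2, 7]; color 2: [3, 4, 5, 8]; color 3: [6].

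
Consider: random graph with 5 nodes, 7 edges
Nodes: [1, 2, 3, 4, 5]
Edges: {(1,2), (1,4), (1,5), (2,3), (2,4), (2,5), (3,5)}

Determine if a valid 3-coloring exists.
A valid 3-coloring: color 1: [2]; color 2: [4, 5]; color 3: [1, 3].
(χ(G) = 3 ≤ 3.)

Yes, G is 3-colorable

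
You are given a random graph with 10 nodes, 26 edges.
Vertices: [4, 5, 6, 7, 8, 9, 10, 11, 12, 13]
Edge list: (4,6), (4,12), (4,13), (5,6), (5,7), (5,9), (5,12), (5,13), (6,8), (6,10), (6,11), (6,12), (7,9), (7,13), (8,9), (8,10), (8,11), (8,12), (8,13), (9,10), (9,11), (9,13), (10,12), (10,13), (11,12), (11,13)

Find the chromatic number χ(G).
χ(G) = 4

Clique number ω(G) = 4 (lower bound: χ ≥ ω).
The clique on [6, 8, 10, 12] has size 4, forcing χ ≥ 4, and the coloring below uses 4 colors, so χ(G) = 4.
A valid 4-coloring: color 1: [6, 13]; color 2: [4, 5, 8]; color 3: [9, 12]; color 4: [7, 10, 11].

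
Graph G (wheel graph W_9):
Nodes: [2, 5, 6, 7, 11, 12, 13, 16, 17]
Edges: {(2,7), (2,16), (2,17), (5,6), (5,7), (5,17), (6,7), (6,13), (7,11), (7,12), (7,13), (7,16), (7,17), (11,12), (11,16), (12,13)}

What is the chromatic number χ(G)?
χ(G) = 3

Clique number ω(G) = 3 (lower bound: χ ≥ ω).
The clique on [2, 7, 16] has size 3, forcing χ ≥ 3, and the coloring below uses 3 colors, so χ(G) = 3.
A valid 3-coloring: color 1: [7]; color 2: [6, 12, 16, 17]; color 3: [2, 5, 11, 13].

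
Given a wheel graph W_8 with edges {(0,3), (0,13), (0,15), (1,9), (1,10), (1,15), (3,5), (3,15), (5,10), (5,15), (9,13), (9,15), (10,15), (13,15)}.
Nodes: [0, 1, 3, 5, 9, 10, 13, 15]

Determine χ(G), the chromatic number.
χ(G) = 4

Clique number ω(G) = 3 (lower bound: χ ≥ ω).
Odd cycle [9, 1, 10, 5, 3, 0, 13] needs 3 colors (χ ≥ 3).
Vertex 15 is adjacent to every vertex of [0, 1, 3, 5, 9, 10, 13], which already need 3 colors among themselves, so 15 needs a new color (χ ≥ 4).
The coloring below uses 4 colors, so χ(G) = 4.
A valid 4-coloring: color 1: [15]; color 2: [0, 9, 10]; color 3: [1, 5, 13]; color 4: [3].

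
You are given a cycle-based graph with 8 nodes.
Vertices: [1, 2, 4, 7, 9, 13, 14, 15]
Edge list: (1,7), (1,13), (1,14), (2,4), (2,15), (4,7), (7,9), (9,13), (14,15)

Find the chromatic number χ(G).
Clique number ω(G) = 2 (lower bound: χ ≥ ω).
The graph is bipartite (no odd cycle), so 2 colors suffice: χ(G) = 2.
A valid 2-coloring: color 1: [2, 7, 13, 14]; color 2: [1, 4, 9, 15].

χ(G) = 2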